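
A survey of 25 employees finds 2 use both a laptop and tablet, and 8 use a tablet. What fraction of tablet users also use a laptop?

P(A ∩ B) = 2/25
P(B) = 8/25
P(A|B) = P(A ∩ B) / P(B) = (2/25) / (8/25) = 1/4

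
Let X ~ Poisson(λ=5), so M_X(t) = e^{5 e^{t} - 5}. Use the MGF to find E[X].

To find E[X], compute M^(1)(0):
M^(1)(t) = 5 e^{t} e^{5 e^{t} - 5}
M^(1)(0) = 5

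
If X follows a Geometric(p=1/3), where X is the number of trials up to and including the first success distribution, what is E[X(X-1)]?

E[X(X-1)] = E[X² - X] = E[X²] - E[X]
E[X] = 3
E[X²] = Var(X) + (E[X])² = 6 + (3)² = 15
E[X(X-1)] = 15 - 3 = 12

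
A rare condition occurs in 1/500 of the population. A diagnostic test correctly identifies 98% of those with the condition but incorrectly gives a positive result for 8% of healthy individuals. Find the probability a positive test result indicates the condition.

Let D = the rare event, + = positive/flagged.
P(D) = 1/500
P(+|D) = 98/100 = 49/50
P(+|D') = 8/100 = 2/25
P(+) = P(+|D)P(D) + P(+|D')P(D')
     = \frac{49}{50} × \frac{1}{500} + \frac{2}{25} × \frac{499}{500}
     = \frac{409}{5000}
P(D|+) = P(+|D)P(D)/P(+) = \frac{49}{2045}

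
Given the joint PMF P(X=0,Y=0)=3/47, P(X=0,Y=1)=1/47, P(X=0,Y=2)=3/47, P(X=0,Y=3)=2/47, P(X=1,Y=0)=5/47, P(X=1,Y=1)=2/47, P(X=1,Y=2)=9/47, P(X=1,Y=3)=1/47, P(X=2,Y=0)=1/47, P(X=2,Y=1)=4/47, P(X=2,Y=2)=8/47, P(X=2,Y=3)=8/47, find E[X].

First find marginal of X:
P(X=0) = 9/47
P(X=1) = 17/47
P(X=2) = 21/47
E[X] = 0 × 9/47 + 1 × 17/47 + 2 × 21/47 = 59/47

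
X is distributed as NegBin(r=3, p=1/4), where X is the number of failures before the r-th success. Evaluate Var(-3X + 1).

For X ~ NegBin(r=3, p=1/4), where X is the number of failures before the r-th success:
Var(X) = 36
Var(-3X + 1) = (-3)² × Var(X) = 9 × 36 = 324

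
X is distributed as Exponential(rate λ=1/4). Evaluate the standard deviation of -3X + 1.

For X ~ Exponential(rate λ=1/4):
Var(X) = 16
SD(X) = √(Var(X)) = √(16) = 4
SD(-3X + 1) = |-3| × SD(X) = 3 × 4 = 12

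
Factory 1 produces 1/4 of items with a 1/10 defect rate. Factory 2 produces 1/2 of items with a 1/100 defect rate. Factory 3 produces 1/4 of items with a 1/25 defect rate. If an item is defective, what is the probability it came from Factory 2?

Using Bayes' theorem:
P(F1) = 1/4, P(D|F1) = 1/10
P(F2) = 1/2, P(D|F2) = 1/100
P(F3) = 1/4, P(D|F3) = 1/25
P(D) = P(D|F1)P(F1) + P(D|F2)P(F2) + P(D|F3)P(F3)
     = \frac{1}{25}
P(F2|D) = P(D|F2)P(F2) / P(D)
= \frac{1}{8}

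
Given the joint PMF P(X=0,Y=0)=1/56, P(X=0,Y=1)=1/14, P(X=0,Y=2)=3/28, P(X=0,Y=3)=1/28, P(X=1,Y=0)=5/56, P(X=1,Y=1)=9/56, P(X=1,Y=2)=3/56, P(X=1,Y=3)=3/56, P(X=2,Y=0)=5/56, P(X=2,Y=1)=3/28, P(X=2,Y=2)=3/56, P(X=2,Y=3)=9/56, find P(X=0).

P(X=0) = P(X=0,Y=0) + P(X=0,Y=1) + P(X=0,Y=2) + P(X=0,Y=3)
= 1/56 + 1/14 + 3/28 + 1/28
= 13/56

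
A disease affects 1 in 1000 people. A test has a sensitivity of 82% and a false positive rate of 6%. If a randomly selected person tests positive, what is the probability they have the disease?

Let D = the rare event, + = positive/flagged.
P(D) = 1/1000
P(+|D) = 82/100 = 41/50
P(+|D') = 6/100 = 3/50
P(+) = P(+|D)P(D) + P(+|D')P(D')
     = \frac{41}{50} × \frac{1}{1000} + \frac{3}{50} × \frac{999}{1000}
     = \frac{1519}{25000}
P(D|+) = P(+|D)P(D)/P(+) = \frac{41}{3038}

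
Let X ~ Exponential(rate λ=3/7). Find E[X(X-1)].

E[X(X-1)] = E[X² - X] = E[X²] - E[X]
E[X] = \frac{7}{3}
E[X²] = Var(X) + (E[X])² = \frac{49}{9} + (\frac{7}{3})² = \frac{98}{9}
E[X(X-1)] = \frac{98}{9} - \frac{7}{3} = \frac{77}{9}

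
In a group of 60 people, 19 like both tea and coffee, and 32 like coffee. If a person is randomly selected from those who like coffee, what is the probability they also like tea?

P(A ∩ B) = 19/60
P(B) = 32/60 = 8/15
P(A|B) = P(A ∩ B) / P(B) = (19/60) / (8/15) = 19/32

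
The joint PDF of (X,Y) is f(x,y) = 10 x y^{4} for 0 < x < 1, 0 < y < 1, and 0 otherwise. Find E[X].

E[X] = ∫_0^1 ∫_0^1 x × f(x,y) dy dx
= ∫_0^1 ∫_0^1 x × (10 x y^{4}) dy dx
= \frac{2}{3}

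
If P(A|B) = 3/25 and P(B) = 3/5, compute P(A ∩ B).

By definition, P(A|B) = P(A ∩ B) / P(B)
So P(A ∩ B) = P(A|B) × P(B)
= 3/25 × 3/5
= 9/125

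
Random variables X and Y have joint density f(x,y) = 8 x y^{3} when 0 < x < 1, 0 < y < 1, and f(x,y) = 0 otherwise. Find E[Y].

E[Y] = ∫_0^1 ∫_0^1 y × f(x,y) dx dy
= \frac{4}{5}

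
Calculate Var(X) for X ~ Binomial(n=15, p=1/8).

For X ~ Binomial(n=15, p=1/8):
Var(X) = \frac{105}{64}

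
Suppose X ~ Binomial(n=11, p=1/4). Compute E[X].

For X ~ Binomial(n=11, p=1/4), the expected value is:
E[X] = \frac{11}{4}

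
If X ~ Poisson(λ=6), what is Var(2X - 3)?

For X ~ Poisson(λ=6):
Var(X) = 6
Var(2X - 3) = (2)² × Var(X) = 4 × 6 = 24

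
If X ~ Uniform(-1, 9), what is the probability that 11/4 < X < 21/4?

P(11/4 < X < 21/4) = ∫_{11/4}^{21/4} f(x) dx
where f(x) = \frac{1}{10}
= \frac{1}{4}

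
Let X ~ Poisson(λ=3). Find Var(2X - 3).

For X ~ Poisson(λ=3):
Var(X) = 3
Var(2X - 3) = (2)² × Var(X) = 4 × 3 = 12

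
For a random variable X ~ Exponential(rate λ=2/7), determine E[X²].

Using the identity E[X²] = Var(X) + (E[X])²:
E[X] = \frac{7}{2}
Var(X) = \frac{49}{4}
E[X²] = \frac{49}{4} + (\frac{7}{2})²
= \frac{49}{2}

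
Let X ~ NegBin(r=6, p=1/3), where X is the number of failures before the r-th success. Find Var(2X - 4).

For X ~ NegBin(r=6, p=1/3), where X is the number of failures before the r-th success:
Var(X) = 36
Var(2X - 4) = (2)² × Var(X) = 4 × 36 = 144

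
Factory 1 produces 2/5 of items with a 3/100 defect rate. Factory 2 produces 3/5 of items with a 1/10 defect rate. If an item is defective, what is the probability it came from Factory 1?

Using Bayes' theorem:
P(F1) = 2/5, P(D|F1) = 3/100
P(F2) = 3/5, P(D|F2) = 1/10
P(D) = P(D|F1)P(F1) + P(D|F2)P(F2)
     = \frac{9}{125}
P(F1|D) = P(D|F1)P(F1) / P(D)
= \frac{1}{6}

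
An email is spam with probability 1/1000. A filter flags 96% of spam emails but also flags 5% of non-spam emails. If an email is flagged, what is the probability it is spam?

Let D = the rare event, + = positive/flagged.
P(D) = 1/1000
P(+|D) = 96/100 = 24/25
P(+|D') = 5/100 = 1/20
P(+) = P(+|D)P(D) + P(+|D')P(D')
     = \frac{24}{25} × \frac{1}{1000} + \frac{1}{20} × \frac{999}{1000}
     = \frac{5091}{100000}
P(D|+) = P(+|D)P(D)/P(+) = \frac{32}{1697}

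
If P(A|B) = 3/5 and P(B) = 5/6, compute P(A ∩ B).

By definition, P(A|B) = P(A ∩ B) / P(B)
So P(A ∩ B) = P(A|B) × P(B)
= 3/5 × 5/6
= 1/2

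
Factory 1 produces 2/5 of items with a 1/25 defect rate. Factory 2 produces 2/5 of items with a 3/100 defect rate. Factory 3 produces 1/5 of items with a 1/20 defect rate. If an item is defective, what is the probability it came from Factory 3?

Using Bayes' theorem:
P(F1) = 2/5, P(D|F1) = 1/25
P(F2) = 2/5, P(D|F2) = 3/100
P(F3) = 1/5, P(D|F3) = 1/20
P(D) = P(D|F1)P(F1) + P(D|F2)P(F2) + P(D|F3)P(F3)
     = \frac{19}{500}
P(F3|D) = P(D|F3)P(F3) / P(D)
= \frac{5}{19}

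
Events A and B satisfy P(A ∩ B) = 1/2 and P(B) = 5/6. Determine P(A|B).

P(A|B) = P(A ∩ B) / P(B)
= (1/2) / (5/6)
= 3/5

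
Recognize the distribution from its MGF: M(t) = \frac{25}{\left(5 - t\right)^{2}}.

The MGF M(t) = \frac{25}{\left(5 - t\right)^{2}} is the standard form for the Gamma distribution.
Comparing with the known MGF formula identifies: Gamma(shape α=2, rate β=5)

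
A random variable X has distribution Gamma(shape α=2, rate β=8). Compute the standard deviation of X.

For X ~ Gamma(shape α=2, rate β=8):
Var(X) = \frac{1}{32}
SD(X) = √(Var(X)) = √(\frac{1}{32}) = \frac{\sqrt{2}}{8}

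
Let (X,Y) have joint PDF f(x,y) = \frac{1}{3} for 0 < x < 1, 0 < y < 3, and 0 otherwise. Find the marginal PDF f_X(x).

f_X(x) = ∫_0^3 f(x,y) dy
= ∫_0^3 \frac{1}{3} dy
= 1 for 0 < x < 1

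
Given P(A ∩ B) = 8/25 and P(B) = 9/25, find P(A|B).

P(A|B) = P(A ∩ B) / P(B)
= (8/25) / (9/25)
= 8/9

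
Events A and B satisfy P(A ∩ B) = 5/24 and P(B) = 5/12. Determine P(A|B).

P(A|B) = P(A ∩ B) / P(B)
= (5/24) / (5/12)
= 1/2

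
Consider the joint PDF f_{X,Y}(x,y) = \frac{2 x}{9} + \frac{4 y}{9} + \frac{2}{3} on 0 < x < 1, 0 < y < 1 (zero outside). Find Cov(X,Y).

E[XY] = ∫∫ xy × f(x,y) dx dy = \frac{5}{18}
E[X] = \frac{14}{27}
E[Y] = \frac{29}{54}
Cov(X,Y) = E[XY] - E[X]E[Y] = - \frac{1}{1458}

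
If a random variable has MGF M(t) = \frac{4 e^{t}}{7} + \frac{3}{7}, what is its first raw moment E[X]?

To find E[X], compute M^(1)(0):
M^(1)(t) = \frac{4 e^{t}}{7}
M^(1)(0) = \frac{4}{7}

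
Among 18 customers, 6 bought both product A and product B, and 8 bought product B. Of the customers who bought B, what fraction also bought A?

P(A ∩ B) = 6/18 = 1/3
P(B) = 8/18 = 4/9
P(A|B) = P(A ∩ B) / P(B) = (1/3) / (4/9) = 3/4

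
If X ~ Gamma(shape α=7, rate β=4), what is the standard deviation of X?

For X ~ Gamma(shape α=7, rate β=4):
Var(X) = \frac{7}{16}
SD(X) = √(Var(X)) = √(\frac{7}{16}) = \frac{\sqrt{7}}{4}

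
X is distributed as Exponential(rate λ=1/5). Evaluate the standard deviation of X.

For X ~ Exponential(rate λ=1/5):
Var(X) = 25
SD(X) = √(Var(X)) = √(25) = 5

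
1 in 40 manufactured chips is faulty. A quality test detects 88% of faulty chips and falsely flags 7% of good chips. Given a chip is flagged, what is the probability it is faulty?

Let D = the rare event, + = positive/flagged.
P(D) = 1/40
P(+|D) = 88/100 = 22/25
P(+|D') = 7/100
P(+) = P(+|D)P(D) + P(+|D')P(D')
     = \frac{22}{25} × \frac{1}{40} + \frac{7}{100} × \frac{39}{40}
     = \frac{361}{4000}
P(D|+) = P(+|D)P(D)/P(+) = \frac{88}{361}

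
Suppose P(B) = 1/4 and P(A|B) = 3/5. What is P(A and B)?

By definition, P(A|B) = P(A ∩ B) / P(B)
So P(A ∩ B) = P(A|B) × P(B)
= 3/5 × 1/4
= 3/20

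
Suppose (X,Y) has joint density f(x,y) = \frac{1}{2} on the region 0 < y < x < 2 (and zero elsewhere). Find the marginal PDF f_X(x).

f_X(x) = ∫_0^x \frac{1}{2} dy = \frac{x}{2}
for 0 < x < 2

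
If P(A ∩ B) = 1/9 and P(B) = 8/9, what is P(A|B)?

P(A|B) = P(A ∩ B) / P(B)
= (1/9) / (8/9)
= 1/8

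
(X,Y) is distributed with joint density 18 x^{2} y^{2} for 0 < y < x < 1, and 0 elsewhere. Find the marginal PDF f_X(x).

f_X(x) = ∫_0^x 18 x^{2} y^{2} dy = 6 x^{5}
for 0 < x < 1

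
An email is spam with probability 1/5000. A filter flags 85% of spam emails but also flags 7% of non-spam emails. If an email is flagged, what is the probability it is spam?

Let D = the rare event, + = positive/flagged.
P(D) = 1/5000
P(+|D) = 85/100 = 17/20
P(+|D') = 7/100
P(+) = P(+|D)P(D) + P(+|D')P(D')
     = \frac{17}{20} × \frac{1}{5000} + \frac{7}{100} × \frac{4999}{5000}
     = \frac{17539}{250000}
P(D|+) = P(+|D)P(D)/P(+) = \frac{85}{35078}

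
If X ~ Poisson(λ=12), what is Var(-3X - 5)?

For X ~ Poisson(λ=12):
Var(X) = 12
Var(-3X - 5) = (-3)² × Var(X) = 9 × 12 = 108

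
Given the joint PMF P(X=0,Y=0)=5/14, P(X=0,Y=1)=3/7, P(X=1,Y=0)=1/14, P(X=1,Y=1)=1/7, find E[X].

First find marginal of X:
P(X=0) = 11/14
P(X=1) = 3/14
E[X] = 0 × 11/14 + 1 × 3/14 = 3/14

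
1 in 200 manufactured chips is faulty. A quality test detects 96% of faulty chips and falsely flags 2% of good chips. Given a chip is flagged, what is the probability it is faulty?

Let D = the rare event, + = positive/flagged.
P(D) = 1/200
P(+|D) = 96/100 = 24/25
P(+|D') = 2/100 = 1/50
P(+) = P(+|D)P(D) + P(+|D')P(D')
     = \frac{24}{25} × \frac{1}{200} + \frac{1}{50} × \frac{199}{200}
     = \frac{247}{10000}
P(D|+) = P(+|D)P(D)/P(+) = \frac{48}{247}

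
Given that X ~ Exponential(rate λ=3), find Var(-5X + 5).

For X ~ Exponential(rate λ=3):
Var(X) = \frac{1}{9}
Var(-5X + 5) = (-5)² × Var(X) = 25 × \frac{1}{9} = \frac{25}{9}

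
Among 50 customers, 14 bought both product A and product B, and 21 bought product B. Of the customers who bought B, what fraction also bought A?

P(A ∩ B) = 14/50 = 7/25
P(B) = 21/50
P(A|B) = P(A ∩ B) / P(B) = (7/25) / (21/50) = 2/3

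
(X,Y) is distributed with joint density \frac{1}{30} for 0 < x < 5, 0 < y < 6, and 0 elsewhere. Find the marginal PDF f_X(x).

f_X(x) = ∫_0^6 f(x,y) dy
= ∫_0^6 \frac{1}{30} dy
= \frac{1}{5} for 0 < x < 5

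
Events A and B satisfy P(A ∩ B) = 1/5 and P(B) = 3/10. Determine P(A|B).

P(A|B) = P(A ∩ B) / P(B)
= (1/5) / (3/10)
= 2/3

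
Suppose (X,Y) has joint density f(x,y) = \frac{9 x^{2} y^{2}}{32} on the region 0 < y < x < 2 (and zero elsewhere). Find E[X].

f_X(x) = ∫_0^x \frac{9 x^{2} y^{2}}{32} dy = \frac{3 x^{5}}{32}
E[X] = ∫_0^2 x × (\frac{3 x^{5}}{32}) dx = \frac{12}{7}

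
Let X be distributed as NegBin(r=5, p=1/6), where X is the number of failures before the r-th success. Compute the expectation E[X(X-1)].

E[X(X-1)] = E[X² - X] = E[X²] - E[X]
E[X] = 25
E[X²] = Var(X) + (E[X])² = 150 + (25)² = 775
E[X(X-1)] = 775 - 25 = 750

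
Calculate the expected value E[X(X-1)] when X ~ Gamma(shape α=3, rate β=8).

E[X(X-1)] = E[X² - X] = E[X²] - E[X]
E[X] = \frac{3}{8}
E[X²] = Var(X) + (E[X])² = \frac{3}{64} + (\frac{3}{8})² = \frac{3}{16}
E[X(X-1)] = \frac{3}{16} - \frac{3}{8} = - \frac{3}{16}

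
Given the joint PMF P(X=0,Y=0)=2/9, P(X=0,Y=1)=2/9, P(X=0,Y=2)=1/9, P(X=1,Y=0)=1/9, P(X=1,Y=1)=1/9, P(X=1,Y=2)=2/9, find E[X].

First find marginal of X:
P(X=0) = 5/9
P(X=1) = 4/9
E[X] = 0 × 5/9 + 1 × 4/9 = 4/9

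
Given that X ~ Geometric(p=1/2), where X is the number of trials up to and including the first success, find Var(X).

For X ~ Geometric(p=1/2), where X is the number of trials up to and including the first success:
Var(X) = 2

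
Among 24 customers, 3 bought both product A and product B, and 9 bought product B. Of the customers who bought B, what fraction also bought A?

P(A ∩ B) = 3/24 = 1/8
P(B) = 9/24 = 3/8
P(A|B) = P(A ∩ B) / P(B) = (1/8) / (3/8) = 1/3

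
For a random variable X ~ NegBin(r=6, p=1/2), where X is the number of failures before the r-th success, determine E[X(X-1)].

E[X(X-1)] = E[X² - X] = E[X²] - E[X]
E[X] = 6
E[X²] = Var(X) + (E[X])² = 12 + (6)² = 48
E[X(X-1)] = 48 - 6 = 42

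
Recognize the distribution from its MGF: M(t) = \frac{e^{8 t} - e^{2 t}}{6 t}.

The MGF M(t) = \frac{e^{8 t} - e^{2 t}}{6 t} is the standard form for the Uniform distribution.
Comparing with the known MGF formula identifies: Uniform(2, 8)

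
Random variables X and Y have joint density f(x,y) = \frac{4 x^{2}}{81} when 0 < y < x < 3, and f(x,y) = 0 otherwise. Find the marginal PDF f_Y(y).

f_Y(y) = ∫_y^3 \frac{4 x^{2}}{81} dx = \frac{4}{9} - \frac{4 y^{3}}{243}
for 0 < y < 3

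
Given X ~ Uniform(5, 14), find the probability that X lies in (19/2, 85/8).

P(19/2 < X < 85/8) = ∫_{19/2}^{85/8} f(x) dx
where f(x) = \frac{1}{9}
= \frac{1}{8}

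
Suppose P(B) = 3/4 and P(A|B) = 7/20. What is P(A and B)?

By definition, P(A|B) = P(A ∩ B) / P(B)
So P(A ∩ B) = P(A|B) × P(B)
= 7/20 × 3/4
= 21/80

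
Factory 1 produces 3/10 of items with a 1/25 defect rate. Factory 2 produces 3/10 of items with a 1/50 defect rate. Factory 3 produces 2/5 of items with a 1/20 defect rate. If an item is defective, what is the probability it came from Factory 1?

Using Bayes' theorem:
P(F1) = 3/10, P(D|F1) = 1/25
P(F2) = 3/10, P(D|F2) = 1/50
P(F3) = 2/5, P(D|F3) = 1/20
P(D) = P(D|F1)P(F1) + P(D|F2)P(F2) + P(D|F3)P(F3)
     = \frac{19}{500}
P(F1|D) = P(D|F1)P(F1) / P(D)
= \frac{6}{19}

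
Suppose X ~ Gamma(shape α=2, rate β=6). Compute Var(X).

For X ~ Gamma(shape α=2, rate β=6):
Var(X) = \frac{1}{18}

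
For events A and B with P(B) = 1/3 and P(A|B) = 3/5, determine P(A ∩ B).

By definition, P(A|B) = P(A ∩ B) / P(B)
So P(A ∩ B) = P(A|B) × P(B)
= 3/5 × 1/3
= 1/5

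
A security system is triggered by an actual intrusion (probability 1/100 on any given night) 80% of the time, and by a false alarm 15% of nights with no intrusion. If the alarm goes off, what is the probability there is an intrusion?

Let D = the rare event, + = positive/flagged.
P(D) = 1/100
P(+|D) = 80/100 = 4/5
P(+|D') = 15/100 = 3/20
P(+) = P(+|D)P(D) + P(+|D')P(D')
     = \frac{4}{5} × \frac{1}{100} + \frac{3}{20} × \frac{99}{100}
     = \frac{313}{2000}
P(D|+) = P(+|D)P(D)/P(+) = \frac{16}{313}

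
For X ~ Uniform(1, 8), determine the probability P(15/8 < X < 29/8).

P(15/8 < X < 29/8) = ∫_{15/8}^{29/8} f(x) dx
where f(x) = \frac{1}{7}
= \frac{1}{4}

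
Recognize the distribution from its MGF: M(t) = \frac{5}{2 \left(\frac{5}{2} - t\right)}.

The MGF M(t) = \frac{5}{2 \left(\frac{5}{2} - t\right)} is the standard form for the Exponential distribution.
Comparing with the known MGF formula identifies: Exponential(rate λ=5/2)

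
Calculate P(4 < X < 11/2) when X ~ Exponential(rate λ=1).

P(4 < X < 11/2) = ∫_{4}^{11/2} f(x) dx
where f(x) = e^{- x}
= - \frac{1}{e^{\frac{11}{2}}} + e^{-4}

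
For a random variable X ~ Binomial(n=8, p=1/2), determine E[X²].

Using the identity E[X²] = Var(X) + (E[X])²:
E[X] = 4
Var(X) = 2
E[X²] = 2 + (4)²
= 18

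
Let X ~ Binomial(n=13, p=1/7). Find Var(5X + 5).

For X ~ Binomial(n=13, p=1/7):
Var(X) = \frac{78}{49}
Var(5X + 5) = (5)² × Var(X) = 25 × \frac{78}{49} = \frac{1950}{49}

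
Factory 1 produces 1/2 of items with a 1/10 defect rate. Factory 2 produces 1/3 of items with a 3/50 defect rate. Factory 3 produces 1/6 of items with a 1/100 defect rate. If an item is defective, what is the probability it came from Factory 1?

Using Bayes' theorem:
P(F1) = 1/2, P(D|F1) = 1/10
P(F2) = 1/3, P(D|F2) = 3/50
P(F3) = 1/6, P(D|F3) = 1/100
P(D) = P(D|F1)P(F1) + P(D|F2)P(F2) + P(D|F3)P(F3)
     = \frac{43}{600}
P(F1|D) = P(D|F1)P(F1) / P(D)
= \frac{30}{43}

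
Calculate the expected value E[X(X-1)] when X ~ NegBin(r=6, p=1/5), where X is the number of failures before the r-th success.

E[X(X-1)] = E[X² - X] = E[X²] - E[X]
E[X] = 24
E[X²] = Var(X) + (E[X])² = 120 + (24)² = 696
E[X(X-1)] = 696 - 24 = 672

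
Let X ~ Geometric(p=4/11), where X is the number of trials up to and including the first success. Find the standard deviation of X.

For X ~ Geometric(p=4/11), where X is the number of trials up to and including the first success:
Var(X) = \frac{77}{16}
SD(X) = √(Var(X)) = √(\frac{77}{16}) = \frac{\sqrt{77}}{4}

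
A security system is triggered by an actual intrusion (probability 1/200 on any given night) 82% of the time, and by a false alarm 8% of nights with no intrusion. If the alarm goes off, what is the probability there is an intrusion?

Let D = the rare event, + = positive/flagged.
P(D) = 1/200
P(+|D) = 82/100 = 41/50
P(+|D') = 8/100 = 2/25
P(+) = P(+|D)P(D) + P(+|D')P(D')
     = \frac{41}{50} × \frac{1}{200} + \frac{2}{25} × \frac{199}{200}
     = \frac{837}{10000}
P(D|+) = P(+|D)P(D)/P(+) = \frac{41}{837}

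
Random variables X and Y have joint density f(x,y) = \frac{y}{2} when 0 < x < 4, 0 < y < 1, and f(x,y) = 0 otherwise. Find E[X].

f_X(x) = ∫_0^1 \frac{y}{2} dy = \frac{1}{4}
E[X] = ∫_0^4 x × (\frac{1}{4}) dx = 2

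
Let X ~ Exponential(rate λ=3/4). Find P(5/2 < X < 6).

P(5/2 < X < 6) = ∫_{5/2}^{6} f(x) dx
where f(x) = \frac{3 e^{- \frac{3 x}{4}}}{4}
= - \frac{1}{e^{\frac{9}{2}}} + e^{- \frac{15}{8}}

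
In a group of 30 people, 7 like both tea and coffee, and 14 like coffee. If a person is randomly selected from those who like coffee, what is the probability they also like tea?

P(A ∩ B) = 7/30
P(B) = 14/30 = 7/15
P(A|B) = P(A ∩ B) / P(B) = (7/30) / (7/15) = 1/2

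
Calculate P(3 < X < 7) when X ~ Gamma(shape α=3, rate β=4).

P(3 < X < 7) = ∫_{3}^{7} f(x) dx
where f(x) = 32 x^{2} e^{- 4 x}
= \frac{-421 + 85 e^{16}}{e^{28}}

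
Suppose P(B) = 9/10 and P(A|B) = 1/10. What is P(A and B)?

By definition, P(A|B) = P(A ∩ B) / P(B)
So P(A ∩ B) = P(A|B) × P(B)
= 1/10 × 9/10
= 9/100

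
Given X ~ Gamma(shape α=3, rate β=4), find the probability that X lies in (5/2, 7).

P(5/2 < X < 7) = ∫_{5/2}^{7} f(x) dx
where f(x) = 32 x^{2} e^{- 4 x}
= \frac{-421 + 61 e^{18}}{e^{28}}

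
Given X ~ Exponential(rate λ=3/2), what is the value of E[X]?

For X ~ Exponential(rate λ=3/2), the expected value is:
E[X] = \frac{2}{3}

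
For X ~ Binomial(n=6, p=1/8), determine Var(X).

For X ~ Binomial(n=6, p=1/8):
Var(X) = \frac{21}{32}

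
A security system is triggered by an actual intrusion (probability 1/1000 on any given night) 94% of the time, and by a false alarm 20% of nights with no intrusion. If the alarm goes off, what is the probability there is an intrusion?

Let D = the rare event, + = positive/flagged.
P(D) = 1/1000
P(+|D) = 94/100 = 47/50
P(+|D') = 20/100 = 1/5
P(+) = P(+|D)P(D) + P(+|D')P(D')
     = \frac{47}{50} × \frac{1}{1000} + \frac{1}{5} × \frac{999}{1000}
     = \frac{10037}{50000}
P(D|+) = P(+|D)P(D)/P(+) = \frac{47}{10037}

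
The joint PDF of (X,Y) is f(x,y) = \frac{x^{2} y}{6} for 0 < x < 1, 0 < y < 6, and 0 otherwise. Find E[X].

f_X(x) = ∫_0^6 \frac{x^{2} y}{6} dy = 3 x^{2}
E[X] = ∫_0^1 x × (3 x^{2}) dx = \frac{3}{4}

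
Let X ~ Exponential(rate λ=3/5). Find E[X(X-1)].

E[X(X-1)] = E[X² - X] = E[X²] - E[X]
E[X] = \frac{5}{3}
E[X²] = Var(X) + (E[X])² = \frac{25}{9} + (\frac{5}{3})² = \frac{50}{9}
E[X(X-1)] = \frac{50}{9} - \frac{5}{3} = \frac{35}{9}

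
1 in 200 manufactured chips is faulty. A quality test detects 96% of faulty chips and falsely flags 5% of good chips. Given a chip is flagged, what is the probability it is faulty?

Let D = the rare event, + = positive/flagged.
P(D) = 1/200
P(+|D) = 96/100 = 24/25
P(+|D') = 5/100 = 1/20
P(+) = P(+|D)P(D) + P(+|D')P(D')
     = \frac{24}{25} × \frac{1}{200} + \frac{1}{20} × \frac{199}{200}
     = \frac{1091}{20000}
P(D|+) = P(+|D)P(D)/P(+) = \frac{96}{1091}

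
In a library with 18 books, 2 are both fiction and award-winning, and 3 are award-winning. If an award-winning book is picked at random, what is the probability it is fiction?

P(A ∩ B) = 2/18 = 1/9
P(B) = 3/18 = 1/6
P(A|B) = P(A ∩ B) / P(B) = (1/9) / (1/6) = 2/3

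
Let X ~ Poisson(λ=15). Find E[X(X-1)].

E[X(X-1)] = E[X² - X] = E[X²] - E[X]
E[X] = 15
E[X²] = Var(X) + (E[X])² = 15 + (15)² = 240
E[X(X-1)] = 240 - 15 = 225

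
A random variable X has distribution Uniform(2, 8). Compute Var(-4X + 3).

For X ~ Uniform(2, 8):
Var(X) = 3
Var(-4X + 3) = (-4)² × Var(X) = 16 × 3 = 48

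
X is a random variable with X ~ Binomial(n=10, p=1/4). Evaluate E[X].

For X ~ Binomial(n=10, p=1/4), the expected value is:
E[X] = \frac{5}{2}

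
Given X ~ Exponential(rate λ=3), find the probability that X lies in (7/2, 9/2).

P(7/2 < X < 9/2) = ∫_{7/2}^{9/2} f(x) dx
where f(x) = 3 e^{- 3 x}
= - \frac{1 - e^{3}}{e^{\frac{27}{2}}}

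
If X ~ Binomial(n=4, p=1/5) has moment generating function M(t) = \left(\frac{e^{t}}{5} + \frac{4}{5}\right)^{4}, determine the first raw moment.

To find E[X], compute M^(1)(0):
M^(1)(t) = \frac{4 \left(\frac{e^{t}}{5} + \frac{4}{5}\right)^{3} e^{t}}{5}
M^(1)(0) = \frac{4}{5}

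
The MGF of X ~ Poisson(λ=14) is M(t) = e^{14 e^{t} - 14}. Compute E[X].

To find E[X], compute M^(1)(0):
M^(1)(t) = 14 e^{t} e^{14 e^{t} - 14}
M^(1)(0) = 14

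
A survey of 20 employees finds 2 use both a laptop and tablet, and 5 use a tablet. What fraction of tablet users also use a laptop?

P(A ∩ B) = 2/20 = 1/10
P(B) = 5/20 = 1/4
P(A|B) = P(A ∩ B) / P(B) = (1/10) / (1/4) = 2/5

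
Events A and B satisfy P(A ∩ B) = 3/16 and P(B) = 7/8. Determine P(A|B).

P(A|B) = P(A ∩ B) / P(B)
= (3/16) / (7/8)
= 3/14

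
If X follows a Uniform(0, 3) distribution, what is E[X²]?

Using the identity E[X²] = Var(X) + (E[X])²:
E[X] = \frac{3}{2}
Var(X) = \frac{3}{4}
E[X²] = \frac{3}{4} + (\frac{3}{2})²
= 3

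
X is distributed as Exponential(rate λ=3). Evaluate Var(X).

For X ~ Exponential(rate λ=3):
Var(X) = \frac{1}{9}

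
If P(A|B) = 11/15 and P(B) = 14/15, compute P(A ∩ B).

By definition, P(A|B) = P(A ∩ B) / P(B)
So P(A ∩ B) = P(A|B) × P(B)
= 11/15 × 14/15
= 154/225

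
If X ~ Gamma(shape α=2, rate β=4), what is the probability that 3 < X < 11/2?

P(3 < X < 11/2) = ∫_{3}^{11/2} f(x) dx
where f(x) = 16 x e^{- 4 x}
= \frac{-23 + 13 e^{10}}{e^{22}}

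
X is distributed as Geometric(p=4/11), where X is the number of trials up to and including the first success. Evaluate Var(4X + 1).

For X ~ Geometric(p=4/11), where X is the number of trials up to and including the first success:
Var(X) = \frac{77}{16}
Var(4X + 1) = (4)² × Var(X) = 16 × \frac{77}{16} = 77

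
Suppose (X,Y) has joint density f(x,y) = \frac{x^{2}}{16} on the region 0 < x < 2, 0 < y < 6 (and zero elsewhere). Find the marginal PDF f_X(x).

f_X(x) = ∫_0^6 f(x,y) dy
= ∫_0^6 \frac{x^{2}}{16} dy
= \frac{3 x^{2}}{8} for 0 < x < 2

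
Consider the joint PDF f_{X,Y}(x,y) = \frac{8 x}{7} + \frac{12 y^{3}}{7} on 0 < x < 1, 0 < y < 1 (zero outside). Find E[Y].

E[Y] = ∫_0^1 ∫_0^1 y × f(x,y) dx dy
= \frac{22}{35}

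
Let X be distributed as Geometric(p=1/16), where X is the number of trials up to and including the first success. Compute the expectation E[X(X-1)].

E[X(X-1)] = E[X² - X] = E[X²] - E[X]
E[X] = 16
E[X²] = Var(X) + (E[X])² = 240 + (16)² = 496
E[X(X-1)] = 496 - 16 = 480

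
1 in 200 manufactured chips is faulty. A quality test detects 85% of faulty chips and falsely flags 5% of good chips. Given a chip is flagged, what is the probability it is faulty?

Let D = the rare event, + = positive/flagged.
P(D) = 1/200
P(+|D) = 85/100 = 17/20
P(+|D') = 5/100 = 1/20
P(+) = P(+|D)P(D) + P(+|D')P(D')
     = \frac{17}{20} × \frac{1}{200} + \frac{1}{20} × \frac{199}{200}
     = \frac{27}{500}
P(D|+) = P(+|D)P(D)/P(+) = \frac{17}{216}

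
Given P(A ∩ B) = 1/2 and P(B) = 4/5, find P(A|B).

P(A|B) = P(A ∩ B) / P(B)
= (1/2) / (4/5)
= 5/8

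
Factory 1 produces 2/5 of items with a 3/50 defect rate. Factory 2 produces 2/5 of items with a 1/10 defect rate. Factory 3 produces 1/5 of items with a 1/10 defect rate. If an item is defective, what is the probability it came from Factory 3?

Using Bayes' theorem:
P(F1) = 2/5, P(D|F1) = 3/50
P(F2) = 2/5, P(D|F2) = 1/10
P(F3) = 1/5, P(D|F3) = 1/10
P(D) = P(D|F1)P(F1) + P(D|F2)P(F2) + P(D|F3)P(F3)
     = \frac{21}{250}
P(F3|D) = P(D|F3)P(F3) / P(D)
= \frac{5}{21}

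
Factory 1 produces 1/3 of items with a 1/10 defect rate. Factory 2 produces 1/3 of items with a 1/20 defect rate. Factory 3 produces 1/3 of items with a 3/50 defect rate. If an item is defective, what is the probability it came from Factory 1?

Using Bayes' theorem:
P(F1) = 1/3, P(D|F1) = 1/10
P(F2) = 1/3, P(D|F2) = 1/20
P(F3) = 1/3, P(D|F3) = 3/50
P(D) = P(D|F1)P(F1) + P(D|F2)P(F2) + P(D|F3)P(F3)
     = \frac{7}{100}
P(F1|D) = P(D|F1)P(F1) / P(D)
= \frac{10}{21}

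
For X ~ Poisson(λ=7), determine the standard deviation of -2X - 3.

For X ~ Poisson(λ=7):
Var(X) = 7
SD(X) = √(Var(X)) = √(7) = \sqrt{7}
SD(-2X - 3) = |-2| × SD(X) = 2 × \sqrt{7} = 2 \sqrt{7}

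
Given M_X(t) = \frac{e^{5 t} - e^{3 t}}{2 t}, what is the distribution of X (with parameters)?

The MGF M(t) = \frac{e^{5 t} - e^{3 t}}{2 t} is the standard form for the Uniform distribution.
Comparing with the known MGF formula identifies: Uniform(3, 5)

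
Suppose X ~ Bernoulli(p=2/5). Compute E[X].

For X ~ Bernoulli(p=2/5), the expected value is:
E[X] = \frac{2}{5}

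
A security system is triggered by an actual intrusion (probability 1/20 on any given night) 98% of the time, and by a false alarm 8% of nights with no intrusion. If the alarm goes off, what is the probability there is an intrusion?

Let D = the rare event, + = positive/flagged.
P(D) = 1/20
P(+|D) = 98/100 = 49/50
P(+|D') = 8/100 = 2/25
P(+) = P(+|D)P(D) + P(+|D')P(D')
     = \frac{49}{50} × \frac{1}{20} + \frac{2}{25} × \frac{19}{20}
     = \frac{1}{8}
P(D|+) = P(+|D)P(D)/P(+) = \frac{49}{125}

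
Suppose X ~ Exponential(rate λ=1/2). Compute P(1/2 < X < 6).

P(1/2 < X < 6) = ∫_{1/2}^{6} f(x) dx
where f(x) = \frac{e^{- \frac{x}{2}}}{2}
= - \frac{1}{e^{3}} + e^{- \frac{1}{4}}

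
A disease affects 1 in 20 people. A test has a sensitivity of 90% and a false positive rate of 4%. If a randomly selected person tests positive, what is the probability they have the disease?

Let D = the rare event, + = positive/flagged.
P(D) = 1/20
P(+|D) = 90/100 = 9/10
P(+|D') = 4/100 = 1/25
P(+) = P(+|D)P(D) + P(+|D')P(D')
     = \frac{9}{10} × \frac{1}{20} + \frac{1}{25} × \frac{19}{20}
     = \frac{83}{1000}
P(D|+) = P(+|D)P(D)/P(+) = \frac{45}{83}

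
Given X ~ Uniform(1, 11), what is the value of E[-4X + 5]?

For X ~ Uniform(1, 11):
E[X] = 6
E[-4X + 5] = -4 × E[X] + 5 = -19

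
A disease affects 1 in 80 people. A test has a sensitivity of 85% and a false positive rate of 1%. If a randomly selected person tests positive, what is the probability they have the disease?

Let D = the rare event, + = positive/flagged.
P(D) = 1/80
P(+|D) = 85/100 = 17/20
P(+|D') = 1/100
P(+) = P(+|D)P(D) + P(+|D')P(D')
     = \frac{17}{20} × \frac{1}{80} + \frac{1}{100} × \frac{79}{80}
     = \frac{41}{2000}
P(D|+) = P(+|D)P(D)/P(+) = \frac{85}{164}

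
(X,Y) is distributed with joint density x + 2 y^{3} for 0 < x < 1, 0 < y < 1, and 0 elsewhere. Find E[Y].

E[Y] = ∫_0^1 ∫_0^1 y × f(x,y) dx dy
= \frac{13}{20}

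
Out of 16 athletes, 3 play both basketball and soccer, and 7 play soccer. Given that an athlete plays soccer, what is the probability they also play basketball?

P(A ∩ B) = 3/16
P(B) = 7/16
P(A|B) = P(A ∩ B) / P(B) = (3/16) / (7/16) = 3/7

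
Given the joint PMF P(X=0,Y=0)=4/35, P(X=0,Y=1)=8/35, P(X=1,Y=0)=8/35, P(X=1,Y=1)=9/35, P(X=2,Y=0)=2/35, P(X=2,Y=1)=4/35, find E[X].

First find marginal of X:
P(X=0) = 12/35
P(X=1) = 17/35
P(X=2) = 6/35
E[X] = 0 × 12/35 + 1 × 17/35 + 2 × 6/35 = 29/35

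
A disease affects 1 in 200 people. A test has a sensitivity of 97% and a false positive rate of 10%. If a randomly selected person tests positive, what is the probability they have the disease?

Let D = the rare event, + = positive/flagged.
P(D) = 1/200
P(+|D) = 97/100
P(+|D') = 10/100 = 1/10
P(+) = P(+|D)P(D) + P(+|D')P(D')
     = \frac{97}{100} × \frac{1}{200} + \frac{1}{10} × \frac{199}{200}
     = \frac{2087}{20000}
P(D|+) = P(+|D)P(D)/P(+) = \frac{97}{2087}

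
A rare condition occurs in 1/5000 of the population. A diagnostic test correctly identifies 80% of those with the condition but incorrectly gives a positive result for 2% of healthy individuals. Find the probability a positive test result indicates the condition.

Let D = the rare event, + = positive/flagged.
P(D) = 1/5000
P(+|D) = 80/100 = 4/5
P(+|D') = 2/100 = 1/50
P(+) = P(+|D)P(D) + P(+|D')P(D')
     = \frac{4}{5} × \frac{1}{5000} + \frac{1}{50} × \frac{4999}{5000}
     = \frac{5039}{250000}
P(D|+) = P(+|D)P(D)/P(+) = \frac{40}{5039}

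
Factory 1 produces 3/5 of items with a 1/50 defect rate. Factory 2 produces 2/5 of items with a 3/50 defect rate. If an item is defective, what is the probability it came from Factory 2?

Using Bayes' theorem:
P(F1) = 3/5, P(D|F1) = 1/50
P(F2) = 2/5, P(D|F2) = 3/50
P(D) = P(D|F1)P(F1) + P(D|F2)P(F2)
     = \frac{9}{250}
P(F2|D) = P(D|F2)P(F2) / P(D)
= \frac{2}{3}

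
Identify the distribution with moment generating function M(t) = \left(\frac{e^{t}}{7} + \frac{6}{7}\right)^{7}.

The MGF M(t) = \left(\frac{e^{t}}{7} + \frac{6}{7}\right)^{7} is the standard form for the Binomial distribution.
Comparing with the known MGF formula identifies: Binomial(n=7, p=1/7)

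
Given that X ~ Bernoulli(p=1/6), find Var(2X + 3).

For X ~ Bernoulli(p=1/6):
Var(X) = \frac{5}{36}
Var(2X + 3) = (2)² × Var(X) = 4 × \frac{5}{36} = \frac{5}{9}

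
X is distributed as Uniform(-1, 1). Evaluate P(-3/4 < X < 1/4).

P(-3/4 < X < 1/4) = ∫_{-3/4}^{1/4} f(x) dx
where f(x) = \frac{1}{2}
= \frac{1}{2}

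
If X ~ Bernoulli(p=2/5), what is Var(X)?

For X ~ Bernoulli(p=2/5):
Var(X) = \frac{6}{25}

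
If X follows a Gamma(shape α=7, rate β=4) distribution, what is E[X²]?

Using the identity E[X²] = Var(X) + (E[X])²:
E[X] = \frac{7}{4}
Var(X) = \frac{7}{16}
E[X²] = \frac{7}{16} + (\frac{7}{4})²
= \frac{7}{2}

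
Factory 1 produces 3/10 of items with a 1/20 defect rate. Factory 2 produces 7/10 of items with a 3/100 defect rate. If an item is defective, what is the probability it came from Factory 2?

Using Bayes' theorem:
P(F1) = 3/10, P(D|F1) = 1/20
P(F2) = 7/10, P(D|F2) = 3/100
P(D) = P(D|F1)P(F1) + P(D|F2)P(F2)
     = \frac{9}{250}
P(F2|D) = P(D|F2)P(F2) / P(D)
= \frac{7}{12}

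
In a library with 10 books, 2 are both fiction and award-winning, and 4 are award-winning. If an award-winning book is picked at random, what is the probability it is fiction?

P(A ∩ B) = 2/10 = 1/5
P(B) = 4/10 = 2/5
P(A|B) = P(A ∩ B) / P(B) = (1/5) / (2/5) = 1/2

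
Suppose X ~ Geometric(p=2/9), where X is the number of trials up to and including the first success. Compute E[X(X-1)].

E[X(X-1)] = E[X² - X] = E[X²] - E[X]
E[X] = \frac{9}{2}
E[X²] = Var(X) + (E[X])² = \frac{63}{4} + (\frac{9}{2})² = 36
E[X(X-1)] = 36 - \frac{9}{2} = \frac{63}{2}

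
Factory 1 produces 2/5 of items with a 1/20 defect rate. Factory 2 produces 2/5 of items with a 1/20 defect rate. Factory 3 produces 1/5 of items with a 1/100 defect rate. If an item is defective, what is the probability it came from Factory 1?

Using Bayes' theorem:
P(F1) = 2/5, P(D|F1) = 1/20
P(F2) = 2/5, P(D|F2) = 1/20
P(F3) = 1/5, P(D|F3) = 1/100
P(D) = P(D|F1)P(F1) + P(D|F2)P(F2) + P(D|F3)P(F3)
     = \frac{21}{500}
P(F1|D) = P(D|F1)P(F1) / P(D)
= \frac{10}{21}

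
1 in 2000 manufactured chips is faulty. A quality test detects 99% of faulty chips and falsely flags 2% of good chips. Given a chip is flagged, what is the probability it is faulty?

Let D = the rare event, + = positive/flagged.
P(D) = 1/2000
P(+|D) = 99/100
P(+|D') = 2/100 = 1/50
P(+) = P(+|D)P(D) + P(+|D')P(D')
     = \frac{99}{100} × \frac{1}{2000} + \frac{1}{50} × \frac{1999}{2000}
     = \frac{4097}{200000}
P(D|+) = P(+|D)P(D)/P(+) = \frac{99}{4097}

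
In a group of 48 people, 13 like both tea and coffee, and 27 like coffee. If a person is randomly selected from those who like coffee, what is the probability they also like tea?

P(A ∩ B) = 13/48
P(B) = 27/48 = 9/16
P(A|B) = P(A ∩ B) / P(B) = (13/48) / (9/16) = 13/27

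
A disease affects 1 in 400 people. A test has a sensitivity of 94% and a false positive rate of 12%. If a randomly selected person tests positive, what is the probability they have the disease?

Let D = the rare event, + = positive/flagged.
P(D) = 1/400
P(+|D) = 94/100 = 47/50
P(+|D') = 12/100 = 3/25
P(+) = P(+|D)P(D) + P(+|D')P(D')
     = \frac{47}{50} × \frac{1}{400} + \frac{3}{25} × \frac{399}{400}
     = \frac{2441}{20000}
P(D|+) = P(+|D)P(D)/P(+) = \frac{47}{2441}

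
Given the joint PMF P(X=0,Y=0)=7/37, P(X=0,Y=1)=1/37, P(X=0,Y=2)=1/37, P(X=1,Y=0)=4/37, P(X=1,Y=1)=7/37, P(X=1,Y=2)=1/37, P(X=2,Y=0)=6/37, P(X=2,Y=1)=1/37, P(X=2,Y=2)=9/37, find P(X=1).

P(X=1) = P(X=1,Y=0) + P(X=1,Y=1) + P(X=1,Y=2)
= 4/37 + 7/37 + 1/37
= 12/37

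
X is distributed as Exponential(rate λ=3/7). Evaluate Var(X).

For X ~ Exponential(rate λ=3/7):
Var(X) = \frac{49}{9}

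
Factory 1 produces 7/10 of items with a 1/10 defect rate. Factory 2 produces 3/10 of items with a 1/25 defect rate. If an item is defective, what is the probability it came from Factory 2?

Using Bayes' theorem:
P(F1) = 7/10, P(D|F1) = 1/10
P(F2) = 3/10, P(D|F2) = 1/25
P(D) = P(D|F1)P(F1) + P(D|F2)P(F2)
     = \frac{41}{500}
P(F2|D) = P(D|F2)P(F2) / P(D)
= \frac{6}{41}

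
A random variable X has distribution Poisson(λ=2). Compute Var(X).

For X ~ Poisson(λ=2):
Var(X) = 2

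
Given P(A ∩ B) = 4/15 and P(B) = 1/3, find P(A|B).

P(A|B) = P(A ∩ B) / P(B)
= (4/15) / (1/3)
= 4/5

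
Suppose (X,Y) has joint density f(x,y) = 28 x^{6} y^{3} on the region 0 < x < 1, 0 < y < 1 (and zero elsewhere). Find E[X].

E[X] = ∫_0^1 ∫_0^1 x × f(x,y) dy dx
= ∫_0^1 ∫_0^1 x × (28 x^{6} y^{3}) dy dx
= \frac{7}{8}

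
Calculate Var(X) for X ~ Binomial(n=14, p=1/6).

For X ~ Binomial(n=14, p=1/6):
Var(X) = \frac{35}{18}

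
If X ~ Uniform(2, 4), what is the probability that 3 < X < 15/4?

P(3 < X < 15/4) = ∫_{3}^{15/4} f(x) dx
where f(x) = \frac{1}{2}
= \frac{3}{8}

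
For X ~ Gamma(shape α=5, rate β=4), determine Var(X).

For X ~ Gamma(shape α=5, rate β=4):
Var(X) = \frac{5}{16}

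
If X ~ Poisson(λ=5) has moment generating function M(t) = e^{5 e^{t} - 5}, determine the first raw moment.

To find E[X], compute M^(1)(0):
M^(1)(t) = 5 e^{t} e^{5 e^{t} - 5}
M^(1)(0) = 5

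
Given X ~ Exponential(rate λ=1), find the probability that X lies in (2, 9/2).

P(2 < X < 9/2) = ∫_{2}^{9/2} f(x) dx
where f(x) = e^{- x}
= - \frac{1}{e^{\frac{9}{2}}} + e^{-2}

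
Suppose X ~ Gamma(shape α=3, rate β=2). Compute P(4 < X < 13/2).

P(4 < X < 13/2) = ∫_{4}^{13/2} f(x) dx
where f(x) = 4 x^{2} e^{- 2 x}
= \frac{-197 + 82 e^{5}}{2 e^{13}}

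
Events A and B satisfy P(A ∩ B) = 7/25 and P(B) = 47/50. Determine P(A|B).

P(A|B) = P(A ∩ B) / P(B)
= (7/25) / (47/50)
= 14/47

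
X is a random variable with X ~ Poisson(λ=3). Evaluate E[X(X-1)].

E[X(X-1)] = E[X² - X] = E[X²] - E[X]
E[X] = 3
E[X²] = Var(X) + (E[X])² = 3 + (3)² = 12
E[X(X-1)] = 12 - 3 = 9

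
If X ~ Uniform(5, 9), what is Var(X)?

For X ~ Uniform(5, 9):
Var(X) = \frac{4}{3}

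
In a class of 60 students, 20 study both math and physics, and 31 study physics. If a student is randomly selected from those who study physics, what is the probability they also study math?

P(A ∩ B) = 20/60 = 1/3
P(B) = 31/60
P(A|B) = P(A ∩ B) / P(B) = (1/3) / (31/60) = 20/31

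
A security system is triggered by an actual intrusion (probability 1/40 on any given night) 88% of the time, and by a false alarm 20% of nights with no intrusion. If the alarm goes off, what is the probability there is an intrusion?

Let D = the rare event, + = positive/flagged.
P(D) = 1/40
P(+|D) = 88/100 = 22/25
P(+|D') = 20/100 = 1/5
P(+) = P(+|D)P(D) + P(+|D')P(D')
     = \frac{22}{25} × \frac{1}{40} + \frac{1}{5} × \frac{39}{40}
     = \frac{217}{1000}
P(D|+) = P(+|D)P(D)/P(+) = \frac{22}{217}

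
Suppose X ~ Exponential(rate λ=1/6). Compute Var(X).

For X ~ Exponential(rate λ=1/6):
Var(X) = 36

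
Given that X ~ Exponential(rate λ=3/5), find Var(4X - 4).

For X ~ Exponential(rate λ=3/5):
Var(X) = \frac{25}{9}
Var(4X - 4) = (4)² × Var(X) = 16 × \frac{25}{9} = \frac{400}{9}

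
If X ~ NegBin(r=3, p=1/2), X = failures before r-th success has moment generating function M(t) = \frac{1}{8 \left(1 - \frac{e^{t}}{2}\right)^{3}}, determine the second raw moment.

To find E[X^2], compute M^(2)(0):
M^(1)(t) = \frac{3 e^{t}}{16 \left(1 - \frac{e^{t}}{2}\right)^{4}}
M^(2)(t) = \frac{3 e^{t}}{16 \left(1 - \frac{e^{t}}{2}\right)^{4}} + \frac{3 e^{2 t}}{8 \left(1 - \frac{e^{t}}{2}\right)^{5}}
M^(2)(0) = 15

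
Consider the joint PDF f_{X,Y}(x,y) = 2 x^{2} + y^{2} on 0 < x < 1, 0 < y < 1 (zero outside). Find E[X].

E[X] = ∫_0^1 ∫_0^1 x × f(x,y) dy dx
= ∫_0^1 ∫_0^1 x × (2 x^{2} + y^{2}) dy dx
= \frac{2}{3}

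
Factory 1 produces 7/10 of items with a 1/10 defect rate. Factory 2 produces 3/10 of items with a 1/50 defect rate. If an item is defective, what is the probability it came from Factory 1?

Using Bayes' theorem:
P(F1) = 7/10, P(D|F1) = 1/10
P(F2) = 3/10, P(D|F2) = 1/50
P(D) = P(D|F1)P(F1) + P(D|F2)P(F2)
     = \frac{19}{250}
P(F1|D) = P(D|F1)P(F1) / P(D)
= \frac{35}{38}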